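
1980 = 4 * 495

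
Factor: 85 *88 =2^3*5^1*11^1*17^1 = 7480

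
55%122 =55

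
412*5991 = 2468292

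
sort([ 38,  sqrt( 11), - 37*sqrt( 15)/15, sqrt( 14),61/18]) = [  -  37 * sqrt(15 ) /15,  sqrt( 11),61/18, sqrt( 14 ),38]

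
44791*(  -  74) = -3314534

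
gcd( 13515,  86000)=5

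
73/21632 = 73/21632 = 0.00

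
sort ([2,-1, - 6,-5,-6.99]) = [ - 6.99, -6, - 5, - 1 , 2]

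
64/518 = 32/259=0.12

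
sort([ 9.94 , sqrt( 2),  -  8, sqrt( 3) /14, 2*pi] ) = [  -  8,sqrt( 3) /14, sqrt( 2),2*pi, 9.94] 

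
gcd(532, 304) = 76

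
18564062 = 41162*451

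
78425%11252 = 10913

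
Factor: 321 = 3^1*  107^1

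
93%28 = 9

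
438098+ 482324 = 920422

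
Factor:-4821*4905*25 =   -  3^3*5^3*109^1*1607^1  =  -  591175125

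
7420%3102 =1216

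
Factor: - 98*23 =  - 2^1*7^2*23^1=- 2254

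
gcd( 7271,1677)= 1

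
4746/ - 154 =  - 31 + 2/11 = -30.82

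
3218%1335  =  548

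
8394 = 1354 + 7040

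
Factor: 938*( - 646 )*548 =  - 2^4*7^1*17^1*19^1*67^1*137^1 = - 332059504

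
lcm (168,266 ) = 3192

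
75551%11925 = 4001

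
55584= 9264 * 6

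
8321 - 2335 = 5986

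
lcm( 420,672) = 3360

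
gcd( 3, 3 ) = 3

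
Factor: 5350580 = 2^2 * 5^1*17^1*15737^1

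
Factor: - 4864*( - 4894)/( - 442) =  - 11902208/221= -2^8* 13^( - 1) * 17^(-1)*19^1*2447^1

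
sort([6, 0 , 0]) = [ 0,0,6]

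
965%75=65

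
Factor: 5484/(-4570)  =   - 6/5 =- 2^1*3^1  *5^( - 1 ) 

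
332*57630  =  19133160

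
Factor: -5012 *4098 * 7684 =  - 157823028384 = - 2^5*3^1  *7^1*17^1 * 113^1 * 179^1*683^1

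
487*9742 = 4744354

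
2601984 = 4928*528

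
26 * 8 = 208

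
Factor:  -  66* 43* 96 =  -  272448 = -2^6 *3^2*11^1*43^1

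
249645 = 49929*5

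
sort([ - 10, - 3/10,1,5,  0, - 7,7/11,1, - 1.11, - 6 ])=[  -  10, -7,- 6, - 1.11, - 3/10,0 , 7/11, 1,1, 5]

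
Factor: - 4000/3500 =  - 2^3 * 7^(-1)= - 8/7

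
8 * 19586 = 156688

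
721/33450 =721/33450 =0.02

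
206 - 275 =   -  69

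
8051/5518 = 8051/5518 =1.46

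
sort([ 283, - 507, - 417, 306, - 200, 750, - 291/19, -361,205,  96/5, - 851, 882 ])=[ - 851, - 507 , - 417, - 361,-200 , - 291/19, 96/5 , 205,283, 306,750,882]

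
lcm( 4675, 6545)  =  32725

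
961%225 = 61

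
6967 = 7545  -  578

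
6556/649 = 596/59 = 10.10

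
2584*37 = 95608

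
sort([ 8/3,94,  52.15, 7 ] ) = [8/3,7,52.15,94 ]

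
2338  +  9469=11807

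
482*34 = 16388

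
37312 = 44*848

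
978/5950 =489/2975 =0.16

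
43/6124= 43/6124 = 0.01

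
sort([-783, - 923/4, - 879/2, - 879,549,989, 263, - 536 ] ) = [-879, - 783,-536, - 879/2, - 923/4, 263, 549, 989 ]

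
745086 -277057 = 468029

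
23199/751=30  +  669/751= 30.89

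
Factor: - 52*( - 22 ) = 2^3*11^1*13^1=1144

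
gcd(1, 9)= 1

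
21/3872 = 21/3872=0.01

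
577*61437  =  35449149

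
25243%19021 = 6222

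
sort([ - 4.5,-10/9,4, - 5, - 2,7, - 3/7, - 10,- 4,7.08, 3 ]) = [ - 10, - 5, - 4.5, - 4,- 2, - 10/9, - 3/7,3,  4, 7,  7.08]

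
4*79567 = 318268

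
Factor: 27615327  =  3^1*17^1 * 31^1*17467^1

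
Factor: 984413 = 984413^1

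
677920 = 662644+15276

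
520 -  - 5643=6163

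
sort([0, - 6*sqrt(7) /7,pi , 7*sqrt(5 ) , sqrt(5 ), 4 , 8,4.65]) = [ - 6  *sqrt ( 7)/7,0, sqrt (5),pi,4,4.65 , 8 , 7*sqrt(5 )] 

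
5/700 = 1/140=0.01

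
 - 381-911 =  - 1292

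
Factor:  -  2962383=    - 3^1*103^1*9587^1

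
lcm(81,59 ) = 4779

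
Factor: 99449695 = 5^1*19889939^1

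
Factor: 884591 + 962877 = 2^2*7^1*65981^1 = 1847468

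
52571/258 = 52571/258=203.76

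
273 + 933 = 1206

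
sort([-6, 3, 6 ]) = [ - 6, 3, 6]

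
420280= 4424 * 95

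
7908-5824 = 2084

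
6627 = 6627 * 1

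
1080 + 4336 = 5416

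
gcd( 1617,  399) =21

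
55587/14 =3970 + 1/2=3970.50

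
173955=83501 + 90454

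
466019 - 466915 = -896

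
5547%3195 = 2352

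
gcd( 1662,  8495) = 1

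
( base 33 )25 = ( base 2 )1000111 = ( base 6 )155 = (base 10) 71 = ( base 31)29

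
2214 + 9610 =11824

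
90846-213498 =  - 122652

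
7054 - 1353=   5701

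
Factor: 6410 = 2^1*5^1*641^1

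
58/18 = 3+2/9 = 3.22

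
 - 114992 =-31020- 83972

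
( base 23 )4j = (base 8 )157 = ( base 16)6F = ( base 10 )111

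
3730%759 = 694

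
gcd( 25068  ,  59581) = 1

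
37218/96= 6203/16 = 387.69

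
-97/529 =-1 + 432/529 = -0.18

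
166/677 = 166/677 = 0.25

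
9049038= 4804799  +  4244239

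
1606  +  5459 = 7065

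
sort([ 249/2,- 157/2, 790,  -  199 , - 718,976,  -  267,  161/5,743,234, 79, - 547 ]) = [  -  718,  -  547, - 267,  -  199, - 157/2,161/5,79,249/2,  234 , 743, 790,976]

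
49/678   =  49/678 = 0.07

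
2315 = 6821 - 4506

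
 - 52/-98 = 26/49 = 0.53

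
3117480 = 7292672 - 4175192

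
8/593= 8/593 = 0.01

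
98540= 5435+93105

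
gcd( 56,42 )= 14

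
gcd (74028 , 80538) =186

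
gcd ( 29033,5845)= 1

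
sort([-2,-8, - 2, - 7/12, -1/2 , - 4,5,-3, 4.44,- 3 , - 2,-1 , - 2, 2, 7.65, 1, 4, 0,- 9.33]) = [ - 9.33, - 8,-4, - 3, - 3,-2,-2,-2, - 2, - 1,  -  7/12,-1/2, 0, 1 , 2, 4, 4.44, 5, 7.65 ]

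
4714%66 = 28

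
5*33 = 165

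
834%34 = 18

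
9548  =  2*4774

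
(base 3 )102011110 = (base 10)8139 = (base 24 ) e33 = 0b1111111001011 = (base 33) 7FL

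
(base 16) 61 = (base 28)3d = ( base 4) 1201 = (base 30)37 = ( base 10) 97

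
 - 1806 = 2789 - 4595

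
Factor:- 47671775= -5^2*1906871^1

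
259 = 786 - 527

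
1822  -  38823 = -37001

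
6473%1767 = 1172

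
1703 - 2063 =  - 360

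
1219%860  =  359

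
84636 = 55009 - -29627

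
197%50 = 47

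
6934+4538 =11472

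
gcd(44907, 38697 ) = 3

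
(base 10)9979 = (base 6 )114111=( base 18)1ce7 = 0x26fb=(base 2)10011011111011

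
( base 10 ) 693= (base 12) 499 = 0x2B5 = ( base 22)19B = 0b1010110101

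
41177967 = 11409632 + 29768335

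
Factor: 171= 3^2*19^1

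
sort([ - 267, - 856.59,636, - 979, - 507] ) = [- 979, - 856.59, - 507, - 267, 636] 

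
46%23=0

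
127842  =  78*1639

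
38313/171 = 4257/19 =224.05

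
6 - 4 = 2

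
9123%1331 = 1137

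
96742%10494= 2296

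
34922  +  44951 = 79873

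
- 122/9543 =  - 122/9543=- 0.01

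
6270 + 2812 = 9082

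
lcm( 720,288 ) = 1440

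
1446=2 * 723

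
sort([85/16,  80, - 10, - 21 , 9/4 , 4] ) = [ -21, - 10, 9/4,4,85/16, 80]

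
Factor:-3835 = -5^1*13^1*59^1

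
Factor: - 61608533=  - 7^2 * 1257317^1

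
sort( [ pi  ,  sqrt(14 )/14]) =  [ sqrt(14) /14, pi] 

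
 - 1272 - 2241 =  - 3513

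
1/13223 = 1/13223 =0.00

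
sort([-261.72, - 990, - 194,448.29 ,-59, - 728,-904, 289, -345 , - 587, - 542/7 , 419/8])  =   [-990 , - 904,-728 , - 587  , - 345,-261.72 ,-194, - 542/7, - 59,419/8,289, 448.29]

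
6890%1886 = 1232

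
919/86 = 919/86 = 10.69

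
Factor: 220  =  2^2*5^1 * 11^1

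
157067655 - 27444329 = 129623326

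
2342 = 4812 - 2470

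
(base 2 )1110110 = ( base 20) 5I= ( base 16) 76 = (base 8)166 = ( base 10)118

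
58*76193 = 4419194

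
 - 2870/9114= -205/651 = -0.31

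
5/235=1/47 = 0.02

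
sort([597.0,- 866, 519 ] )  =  [ - 866, 519,597.0 ]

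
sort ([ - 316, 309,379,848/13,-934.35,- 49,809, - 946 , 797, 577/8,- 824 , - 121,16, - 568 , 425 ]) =[- 946, - 934.35, - 824, - 568, - 316, - 121, -49, 16,848/13 , 577/8, 309,379, 425, 797, 809 ] 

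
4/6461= 4/6461 = 0.00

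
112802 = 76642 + 36160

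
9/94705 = 9/94705 = 0.00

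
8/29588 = 2/7397 = 0.00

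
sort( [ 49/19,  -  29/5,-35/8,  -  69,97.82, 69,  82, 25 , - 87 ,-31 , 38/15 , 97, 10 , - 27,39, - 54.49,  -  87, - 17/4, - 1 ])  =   [ - 87,  -  87,  -  69,-54.49, - 31, - 27, - 29/5, - 35/8, - 17/4,  -  1,  38/15  ,  49/19,10, 25,  39,69,82,97, 97.82]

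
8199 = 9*911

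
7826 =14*559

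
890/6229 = 890/6229= 0.14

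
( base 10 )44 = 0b101100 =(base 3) 1122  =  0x2C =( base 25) 1j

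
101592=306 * 332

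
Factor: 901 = 17^1*53^1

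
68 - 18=50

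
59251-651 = 58600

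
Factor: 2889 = 3^3*107^1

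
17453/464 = 17453/464=37.61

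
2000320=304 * 6580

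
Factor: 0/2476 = 0  =  0^1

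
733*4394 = 3220802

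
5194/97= 53+53/97 = 53.55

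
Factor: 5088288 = 2^5*3^1 *53003^1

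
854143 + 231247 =1085390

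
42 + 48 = 90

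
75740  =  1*75740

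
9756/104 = 93+21/26 = 93.81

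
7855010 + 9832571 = 17687581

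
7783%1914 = 127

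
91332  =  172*531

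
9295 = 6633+2662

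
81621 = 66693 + 14928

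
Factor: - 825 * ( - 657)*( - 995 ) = -539314875 = - 3^3*5^3*11^1*73^1*199^1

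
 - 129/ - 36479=129/36479  =  0.00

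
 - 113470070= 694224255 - 807694325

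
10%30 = 10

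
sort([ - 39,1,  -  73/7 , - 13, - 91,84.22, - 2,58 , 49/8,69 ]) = [ - 91, - 39, - 13, - 73/7, - 2, 1,49/8,58, 69,84.22] 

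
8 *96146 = 769168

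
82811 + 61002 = 143813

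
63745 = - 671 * ( - 95) 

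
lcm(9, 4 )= 36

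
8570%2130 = 50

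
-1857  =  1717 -3574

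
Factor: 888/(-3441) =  - 2^3*31^( - 1) = - 8/31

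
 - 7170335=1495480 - 8665815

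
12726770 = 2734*4655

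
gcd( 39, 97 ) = 1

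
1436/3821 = 1436/3821 = 0.38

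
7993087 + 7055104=15048191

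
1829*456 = 834024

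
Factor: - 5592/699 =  - 8 = - 2^3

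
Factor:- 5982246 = - 2^1*3^2*43^1*59^1 * 131^1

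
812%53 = 17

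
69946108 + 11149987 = 81096095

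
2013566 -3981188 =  - 1967622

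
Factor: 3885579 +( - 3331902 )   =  3^1 * 184559^1 = 553677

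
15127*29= 438683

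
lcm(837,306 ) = 28458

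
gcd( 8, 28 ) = 4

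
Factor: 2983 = 19^1*157^1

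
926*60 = 55560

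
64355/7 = 64355/7 = 9193.57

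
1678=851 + 827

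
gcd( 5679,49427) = 1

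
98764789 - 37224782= 61540007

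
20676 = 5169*4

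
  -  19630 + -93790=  - 113420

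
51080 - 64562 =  - 13482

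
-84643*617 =-52224731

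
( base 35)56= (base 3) 20201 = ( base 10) 181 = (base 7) 346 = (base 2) 10110101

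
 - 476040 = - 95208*5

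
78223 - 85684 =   -  7461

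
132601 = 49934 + 82667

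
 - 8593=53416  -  62009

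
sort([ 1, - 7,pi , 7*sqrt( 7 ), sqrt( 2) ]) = [ - 7, 1, sqrt( 2),pi,  7*sqrt( 7)]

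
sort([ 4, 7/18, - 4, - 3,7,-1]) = [ - 4, - 3, - 1, 7/18, 4, 7 ] 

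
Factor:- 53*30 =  - 2^1*3^1* 5^1*53^1 = - 1590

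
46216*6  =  277296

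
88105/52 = 1694 + 17/52= 1694.33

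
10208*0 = 0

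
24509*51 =1249959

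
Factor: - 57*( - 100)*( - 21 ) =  - 2^2*3^2*5^2 * 7^1*19^1 = - 119700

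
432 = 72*6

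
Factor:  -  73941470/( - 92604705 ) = 2^1*3^( - 1)*257^1*28771^1 * 6173647^ ( - 1 ) = 14788294/18520941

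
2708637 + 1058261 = 3766898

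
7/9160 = 7/9160 = 0.00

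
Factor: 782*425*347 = 2^1*5^2*17^2*23^1*347^1 =115325450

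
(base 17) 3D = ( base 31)22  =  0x40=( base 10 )64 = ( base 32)20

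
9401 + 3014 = 12415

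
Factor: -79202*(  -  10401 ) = 2^1 * 3^1*199^2*3467^1 = 823780002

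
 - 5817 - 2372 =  - 8189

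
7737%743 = 307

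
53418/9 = 17806/3 = 5935.33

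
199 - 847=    - 648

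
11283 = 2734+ 8549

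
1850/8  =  231 + 1/4 = 231.25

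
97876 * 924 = 90437424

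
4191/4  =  1047 + 3/4 = 1047.75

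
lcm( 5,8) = 40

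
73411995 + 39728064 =113140059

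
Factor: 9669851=9669851^1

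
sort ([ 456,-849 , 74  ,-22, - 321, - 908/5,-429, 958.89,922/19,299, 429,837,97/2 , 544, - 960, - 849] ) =[-960, - 849, - 849, - 429, - 321, - 908/5, - 22, 97/2,922/19, 74, 299,  429,  456, 544,837, 958.89 ]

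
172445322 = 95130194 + 77315128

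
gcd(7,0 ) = 7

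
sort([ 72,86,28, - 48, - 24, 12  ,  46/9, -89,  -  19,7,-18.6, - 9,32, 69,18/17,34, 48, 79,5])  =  [ - 89, - 48, - 24, - 19,-18.6, -9,18/17,5,46/9,7,12,28,32,34,  48,69, 72,  79,86]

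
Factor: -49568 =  - 2^5*1549^1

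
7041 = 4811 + 2230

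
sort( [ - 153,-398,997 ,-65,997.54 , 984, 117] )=[-398, - 153,-65,117 , 984, 997 , 997.54 ]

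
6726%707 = 363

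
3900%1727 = 446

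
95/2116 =95/2116 = 0.04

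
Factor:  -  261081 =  -3^2*29009^1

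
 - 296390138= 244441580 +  - 540831718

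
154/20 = 7 + 7/10 = 7.70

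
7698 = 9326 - 1628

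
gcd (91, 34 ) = 1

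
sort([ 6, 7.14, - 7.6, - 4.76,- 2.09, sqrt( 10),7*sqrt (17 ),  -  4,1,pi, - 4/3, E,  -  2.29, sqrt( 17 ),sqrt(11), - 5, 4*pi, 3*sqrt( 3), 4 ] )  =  [ - 7.6,-5 , - 4.76,  -  4, -2.29, - 2.09,-4/3,1, E  ,  pi, sqrt( 10 ), sqrt( 11), 4,sqrt(17),3* sqrt( 3),6,7.14 , 4*pi, 7*sqrt (17)]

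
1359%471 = 417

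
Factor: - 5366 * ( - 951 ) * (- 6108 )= - 31169527128 = - 2^3*3^2 * 317^1*509^1 * 2683^1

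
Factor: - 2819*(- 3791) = 17^1*223^1*2819^1 = 10686829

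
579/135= 193/45 = 4.29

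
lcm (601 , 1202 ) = 1202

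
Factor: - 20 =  - 2^2*5^1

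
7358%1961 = 1475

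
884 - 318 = 566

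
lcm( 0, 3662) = 0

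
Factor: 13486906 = 2^1*6743453^1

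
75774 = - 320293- - 396067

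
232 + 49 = 281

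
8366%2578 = 632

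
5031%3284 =1747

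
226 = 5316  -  5090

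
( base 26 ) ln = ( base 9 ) 702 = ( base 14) 2c9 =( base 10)569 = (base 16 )239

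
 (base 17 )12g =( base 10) 339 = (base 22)f9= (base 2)101010011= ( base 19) HG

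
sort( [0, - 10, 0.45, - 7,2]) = [ - 10, - 7,0, 0.45, 2]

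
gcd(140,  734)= 2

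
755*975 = 736125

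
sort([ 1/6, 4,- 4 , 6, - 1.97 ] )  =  [ - 4, - 1.97,1/6, 4, 6]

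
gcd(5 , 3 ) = 1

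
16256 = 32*508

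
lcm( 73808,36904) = 73808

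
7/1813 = 1/259 = 0.00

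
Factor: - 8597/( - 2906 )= 2^( - 1 )*1453^( - 1)*8597^1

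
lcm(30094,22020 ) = 902820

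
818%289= 240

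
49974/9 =5552+2/3 = 5552.67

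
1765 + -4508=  - 2743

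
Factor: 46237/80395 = 5^( - 1 ) * 7^(-1 ) * 2297^( - 1 )*46237^1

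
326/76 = 163/38 = 4.29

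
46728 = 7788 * 6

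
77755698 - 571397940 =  - 493642242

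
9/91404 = 1/10156= 0.00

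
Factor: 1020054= 2^1*3^1*7^1*149^1*163^1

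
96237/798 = 120 + 159/266 = 120.60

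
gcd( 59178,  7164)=6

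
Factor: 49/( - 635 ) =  - 5^(  -  1)*7^2*127^(-1 )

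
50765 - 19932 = 30833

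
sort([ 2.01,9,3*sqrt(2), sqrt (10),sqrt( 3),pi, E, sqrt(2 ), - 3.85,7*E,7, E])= [-3.85,sqrt ( 2),sqrt(3), 2.01,E , E,pi,sqrt(10 ) , 3*sqrt (2 ),7, 9,7*E]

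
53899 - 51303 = 2596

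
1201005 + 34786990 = 35987995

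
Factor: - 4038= -2^1 * 3^1*673^1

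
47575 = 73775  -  26200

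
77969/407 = 77969/407=191.57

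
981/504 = 1 + 53/56  =  1.95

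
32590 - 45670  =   -13080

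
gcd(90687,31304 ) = 43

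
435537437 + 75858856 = 511396293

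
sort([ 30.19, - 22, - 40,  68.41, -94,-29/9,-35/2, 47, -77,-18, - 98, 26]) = [ - 98,-94, - 77, - 40,  -  22, - 18,-35/2,-29/9,26, 30.19, 47, 68.41 ]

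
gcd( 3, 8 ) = 1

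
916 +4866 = 5782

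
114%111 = 3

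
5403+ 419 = 5822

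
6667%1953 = 808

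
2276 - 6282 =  - 4006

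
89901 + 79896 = 169797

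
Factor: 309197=7^1*44171^1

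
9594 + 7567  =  17161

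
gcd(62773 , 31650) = 1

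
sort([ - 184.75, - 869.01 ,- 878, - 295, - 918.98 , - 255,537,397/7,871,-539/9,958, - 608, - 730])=[ - 918.98, - 878, - 869.01, - 730, - 608,- 295, - 255, - 184.75,  -  539/9,397/7 , 537,871,958 ] 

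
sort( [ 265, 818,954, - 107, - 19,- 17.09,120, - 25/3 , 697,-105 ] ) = [ - 107,-105, - 19,-17.09,- 25/3,  120 , 265,697,818, 954]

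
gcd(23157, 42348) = 3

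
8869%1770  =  19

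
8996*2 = 17992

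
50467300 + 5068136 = 55535436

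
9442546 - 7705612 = 1736934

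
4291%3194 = 1097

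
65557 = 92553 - 26996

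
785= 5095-4310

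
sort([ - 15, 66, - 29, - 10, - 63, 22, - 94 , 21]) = [ - 94, - 63, - 29, - 15,-10,21,22,66 ]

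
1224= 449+775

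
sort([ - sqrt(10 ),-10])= [  -  10, - sqrt( 10)]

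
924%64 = 28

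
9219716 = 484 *19049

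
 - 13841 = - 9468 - 4373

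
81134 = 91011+-9877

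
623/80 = 7 + 63/80 = 7.79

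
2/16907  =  2/16907 = 0.00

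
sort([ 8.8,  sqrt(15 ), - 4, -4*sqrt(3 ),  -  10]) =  [ - 10, - 4*sqrt(3), - 4,  sqrt( 15 ) , 8.8 ]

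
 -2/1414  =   - 1/707 =-0.00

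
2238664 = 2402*932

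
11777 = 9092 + 2685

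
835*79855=66678925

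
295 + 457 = 752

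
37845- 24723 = 13122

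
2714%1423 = 1291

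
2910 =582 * 5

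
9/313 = 9/313 = 0.03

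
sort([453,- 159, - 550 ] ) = [ - 550,  -  159, 453] 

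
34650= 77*450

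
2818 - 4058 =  - 1240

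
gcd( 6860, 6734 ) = 14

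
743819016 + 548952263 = 1292771279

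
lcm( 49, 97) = 4753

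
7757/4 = 1939 + 1/4=   1939.25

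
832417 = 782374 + 50043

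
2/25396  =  1/12698 =0.00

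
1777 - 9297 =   -  7520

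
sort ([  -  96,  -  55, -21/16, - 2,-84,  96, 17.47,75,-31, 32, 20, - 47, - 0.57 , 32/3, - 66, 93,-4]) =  [-96  ,  -  84, -66, - 55,-47, -31,- 4, -2, - 21/16,-0.57,32/3,17.47,  20,32, 75,93,96 ] 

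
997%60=37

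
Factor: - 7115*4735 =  - 5^2*947^1*1423^1= - 33689525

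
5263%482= 443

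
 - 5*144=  - 720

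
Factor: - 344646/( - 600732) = 467/814  =  2^( - 1 )*11^( - 1 ) * 37^( - 1)*467^1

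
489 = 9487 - 8998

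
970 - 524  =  446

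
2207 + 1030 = 3237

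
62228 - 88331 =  - 26103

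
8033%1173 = 995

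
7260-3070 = 4190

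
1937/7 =276+5/7 = 276.71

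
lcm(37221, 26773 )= 1526061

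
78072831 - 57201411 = 20871420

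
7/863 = 7/863=0.01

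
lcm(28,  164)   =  1148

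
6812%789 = 500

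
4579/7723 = 4579/7723 = 0.59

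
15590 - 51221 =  - 35631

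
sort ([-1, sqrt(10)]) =[ - 1,sqrt(10) ]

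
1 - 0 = 1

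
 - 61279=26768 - 88047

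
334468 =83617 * 4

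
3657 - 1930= 1727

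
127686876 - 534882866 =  - 407195990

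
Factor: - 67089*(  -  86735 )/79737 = 1939654805/26579 = 5^1*7^( - 1)*11^2*19^2*83^1*107^1*3797^(-1 )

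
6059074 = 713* 8498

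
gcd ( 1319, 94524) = 1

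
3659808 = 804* 4552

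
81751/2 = 81751/2 = 40875.50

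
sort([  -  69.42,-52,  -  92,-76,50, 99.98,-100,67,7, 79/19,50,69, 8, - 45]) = [-100,-92,  -  76,- 69.42, - 52, - 45,79/19, 7,  8, 50,50, 67,69,99.98 ]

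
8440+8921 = 17361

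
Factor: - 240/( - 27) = 80/9 = 2^4 * 3^( - 2)*5^1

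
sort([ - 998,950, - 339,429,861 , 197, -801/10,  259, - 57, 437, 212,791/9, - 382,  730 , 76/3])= [ - 998,  -  382, - 339, - 801/10,-57 , 76/3,  791/9,197, 212,  259,429,  437,  730, 861,950 ] 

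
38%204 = 38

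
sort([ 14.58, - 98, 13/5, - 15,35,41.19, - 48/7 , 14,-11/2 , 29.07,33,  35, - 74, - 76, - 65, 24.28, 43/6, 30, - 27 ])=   [ - 98, - 76  ,- 74 , - 65,-27, - 15 ,-48/7, - 11/2,13/5,43/6,14, 14.58, 24.28,29.07,30,33,35,35,41.19]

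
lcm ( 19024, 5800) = 475600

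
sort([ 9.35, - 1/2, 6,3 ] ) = [  -  1/2,  3, 6, 9.35]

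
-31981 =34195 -66176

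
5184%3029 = 2155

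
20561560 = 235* 87496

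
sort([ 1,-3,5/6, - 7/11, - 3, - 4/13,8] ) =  [ - 3, - 3, - 7/11,- 4/13 , 5/6,1, 8] 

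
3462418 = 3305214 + 157204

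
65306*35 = 2285710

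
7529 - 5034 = 2495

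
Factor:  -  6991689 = -3^1*41^1 * 56843^1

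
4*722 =2888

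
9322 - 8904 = 418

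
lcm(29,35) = 1015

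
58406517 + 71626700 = 130033217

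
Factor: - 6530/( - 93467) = 2^1*5^1*11^( - 1)*29^(-1)*293^ ( - 1)*653^1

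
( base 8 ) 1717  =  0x3CF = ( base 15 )450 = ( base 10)975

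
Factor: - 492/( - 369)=4/3= 2^2*3^( - 1)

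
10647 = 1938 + 8709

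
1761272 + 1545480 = 3306752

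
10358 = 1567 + 8791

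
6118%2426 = 1266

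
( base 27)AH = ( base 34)8f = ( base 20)E7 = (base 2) 100011111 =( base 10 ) 287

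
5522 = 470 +5052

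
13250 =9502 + 3748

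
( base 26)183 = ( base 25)1AC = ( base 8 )1567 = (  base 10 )887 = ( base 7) 2405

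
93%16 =13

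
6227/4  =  6227/4  =  1556.75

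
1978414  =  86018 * 23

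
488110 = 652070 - 163960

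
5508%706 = 566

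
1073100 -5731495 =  - 4658395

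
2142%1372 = 770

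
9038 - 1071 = 7967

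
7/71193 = 7/71193=0.00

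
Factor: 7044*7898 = 55633512 = 2^3*3^1*11^1*359^1*587^1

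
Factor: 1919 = 19^1*101^1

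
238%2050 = 238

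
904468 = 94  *9622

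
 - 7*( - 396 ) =2772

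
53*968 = 51304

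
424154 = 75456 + 348698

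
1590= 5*318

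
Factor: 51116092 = 2^2*37^1*345379^1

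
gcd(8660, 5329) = 1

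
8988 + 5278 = 14266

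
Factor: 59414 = 2^1 * 61^1*487^1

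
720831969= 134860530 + 585971439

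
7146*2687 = 19201302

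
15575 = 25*623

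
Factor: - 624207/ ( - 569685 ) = 893/815 = 5^ ( - 1) * 19^1*47^1*163^( - 1 ) 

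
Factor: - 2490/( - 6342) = 415/1057=5^1*7^(-1)*  83^1* 151^( - 1 )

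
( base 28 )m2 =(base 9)756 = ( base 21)189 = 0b1001101010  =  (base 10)618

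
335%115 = 105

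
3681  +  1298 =4979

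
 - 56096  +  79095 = 22999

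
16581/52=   318+45/52 =318.87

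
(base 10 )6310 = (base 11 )4817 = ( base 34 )5FK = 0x18A6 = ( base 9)8581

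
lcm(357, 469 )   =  23919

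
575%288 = 287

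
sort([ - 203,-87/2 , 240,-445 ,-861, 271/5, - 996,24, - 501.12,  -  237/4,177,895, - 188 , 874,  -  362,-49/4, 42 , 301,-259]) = [  -  996,  -  861,-501.12,-445,-362,  -  259 ,  -  203 , - 188, - 237/4,-87/2, - 49/4,24, 42, 271/5,177,240, 301,874,895 ]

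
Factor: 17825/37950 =31/66 = 2^( - 1)*3^( - 1)*11^( - 1)*31^1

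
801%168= 129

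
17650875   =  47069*375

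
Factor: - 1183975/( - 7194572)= 2^(-2) * 5^2 *7^( - 2) * 11^(-1)* 13^1*47^(-1) *71^(  -  1) * 3643^1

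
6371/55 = 115 + 46/55 = 115.84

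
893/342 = 47/18 = 2.61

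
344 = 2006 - 1662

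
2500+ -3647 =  - 1147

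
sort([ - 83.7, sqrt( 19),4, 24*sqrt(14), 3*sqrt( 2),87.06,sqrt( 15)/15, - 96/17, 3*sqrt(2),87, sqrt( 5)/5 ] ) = [ - 83.7, - 96/17,sqrt( 15 )/15,sqrt( 5)/5,4,3*sqrt( 2 ),3*sqrt( 2 ), sqrt(19), 87,87.06,24*sqrt( 14) ] 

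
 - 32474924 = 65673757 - 98148681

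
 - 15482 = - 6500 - 8982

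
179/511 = 179/511 = 0.35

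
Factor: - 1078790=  - 2^1*5^1*233^1*463^1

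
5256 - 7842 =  - 2586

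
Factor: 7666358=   2^1*7^1*47^1* 61^1*191^1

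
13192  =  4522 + 8670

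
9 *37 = 333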